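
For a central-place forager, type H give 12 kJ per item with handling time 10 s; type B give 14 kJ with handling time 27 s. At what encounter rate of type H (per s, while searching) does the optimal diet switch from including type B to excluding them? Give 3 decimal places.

0.076 per s

Drop type B once their profitability E₂/h₂ falls below the rate achievable on type H alone: E₂/h₂ = λE₁/(1 + λh₁).
Solve for λ: λE₁h₂ = E₂(1 + λh₁) → λ(E₁h₂ − E₂h₁) = E₂ → λ = E₂/(E₁h₂ − E₂h₁).
λ = 14/(12×27 − 14×10) = 14/184 = 0.07609 per s.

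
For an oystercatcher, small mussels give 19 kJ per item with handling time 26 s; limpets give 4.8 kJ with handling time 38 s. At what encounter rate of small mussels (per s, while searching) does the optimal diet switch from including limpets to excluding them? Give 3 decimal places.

0.008 per s

Drop limpets once their profitability E₂/h₂ falls below the rate achievable on small mussels alone: E₂/h₂ = λE₁/(1 + λh₁).
Solve for λ: λE₁h₂ = E₂(1 + λh₁) → λ(E₁h₂ − E₂h₁) = E₂ → λ = E₂/(E₁h₂ − E₂h₁).
λ = 4.8/(19×38 − 4.8×26) = 4.8/597.2 = 0.008038 per s.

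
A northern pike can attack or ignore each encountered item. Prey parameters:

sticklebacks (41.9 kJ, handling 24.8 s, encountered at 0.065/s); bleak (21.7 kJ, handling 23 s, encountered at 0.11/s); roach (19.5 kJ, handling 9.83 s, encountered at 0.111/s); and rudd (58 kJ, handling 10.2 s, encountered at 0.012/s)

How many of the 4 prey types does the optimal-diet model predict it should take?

Rank by E/h (kJ/s): rudd 5.69, roach 1.98, sticklebacks 1.69, bleak 0.943. Include each in turn until the next type's E/h falls below the running intake rate.
Rate on top 1: 0.6201. roach: 1.98 > 0.6201 → include.
Rate on top 2: 1.292. sticklebacks: 1.69 > 1.292 → include.
Rate on top 3: 1.46. bleak: 0.943 < 1.46 → exclude; stop.
Optimal diet: rudd, roach, sticklebacks — 3 of 4 types.

3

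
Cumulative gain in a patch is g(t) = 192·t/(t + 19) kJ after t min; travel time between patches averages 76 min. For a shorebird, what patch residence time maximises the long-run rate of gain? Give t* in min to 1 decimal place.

Optimal t* satisfies g'(t*) = g(t*)/(T + t*).
g'(t) = 192·19/(t + 19)². Setting 192·19/(t+19)² = 192t/[(t+19)(76+t)] gives 19(76+t) = t(t+19), so t² = 19×76 = 1444.
t* = √1444 = 38 min.

38.0 min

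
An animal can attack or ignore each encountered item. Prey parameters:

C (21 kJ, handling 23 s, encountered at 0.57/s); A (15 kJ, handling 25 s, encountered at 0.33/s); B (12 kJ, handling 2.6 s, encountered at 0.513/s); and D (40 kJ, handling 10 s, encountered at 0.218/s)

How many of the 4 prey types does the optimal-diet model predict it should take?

2

E/h in descending order: B 4.62, D 4, C 0.913, A 0.6 kJ/s. The optimal diet is the largest prefix of this list for which every included type satisfies E_i/h_i > R on the types above it.
Rate on top 1: 2.638. D: 4 > 2.638 → include.
Rate on top 2: 3.296. C: 0.913 < 3.296 → exclude; stop.
Optimal diet: B, D — 2 of 4 types.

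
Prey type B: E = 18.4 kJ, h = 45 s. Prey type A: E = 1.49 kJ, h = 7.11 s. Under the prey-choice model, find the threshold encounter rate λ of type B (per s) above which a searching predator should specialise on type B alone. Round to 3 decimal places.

Drop type A once their profitability E₂/h₂ falls below the rate achievable on type B alone: E₂/h₂ = λE₁/(1 + λh₁).
Solve for λ: λE₁h₂ = E₂(1 + λh₁) → λ(E₁h₂ − E₂h₁) = E₂ → λ = E₂/(E₁h₂ − E₂h₁).
λ = 1.49/(18.4×7.11 − 1.49×45) = 1.49/63.77 = 0.02336 per s.

0.023 per s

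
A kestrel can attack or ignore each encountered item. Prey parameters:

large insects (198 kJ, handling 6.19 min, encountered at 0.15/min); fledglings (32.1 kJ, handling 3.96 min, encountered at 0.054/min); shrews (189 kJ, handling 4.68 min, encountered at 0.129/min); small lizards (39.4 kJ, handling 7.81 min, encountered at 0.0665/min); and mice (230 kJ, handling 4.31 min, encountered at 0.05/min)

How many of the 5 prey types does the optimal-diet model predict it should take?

3

Profitabilities (E/h, kJ/min): mice 53.4, shrews 40.4, large insects 32, fledglings 8.11, small lizards 5.04. Add prey in this order while the next type's profitability exceeds the intake rate on those already taken.
Rate on top 1: 9.461. shrews: 40.4 > 9.461 → include.
Rate on top 2: 19.72. large insects: 32 > 19.72 → include.
Rate on top 3: 23.87. fledglings: 8.11 < 23.87 → exclude; stop.
Optimal diet: mice, shrews, large insects — 3 of 5 types.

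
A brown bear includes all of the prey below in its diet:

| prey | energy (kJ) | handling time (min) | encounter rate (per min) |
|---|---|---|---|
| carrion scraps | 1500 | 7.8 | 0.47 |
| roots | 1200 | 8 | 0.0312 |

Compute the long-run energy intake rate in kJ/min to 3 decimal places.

R = (0.47×1500 + 0.0312×1200) / (1 + 0.47×7.8 + 0.0312×8) = 742.4/4.916 = 151 kJ/min.

151.038 kJ/min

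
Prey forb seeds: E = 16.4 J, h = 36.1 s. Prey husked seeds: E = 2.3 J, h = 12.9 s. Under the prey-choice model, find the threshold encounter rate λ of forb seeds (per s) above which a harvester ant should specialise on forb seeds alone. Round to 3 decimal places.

At the threshold, the rate on forb seeds alone equals the profitability of husked seeds: λ·16.4/(1 + λ·36.1) = 2.3/12.9 = 0.1783.
Rearranging, λ(16.4 − 0.1783×36.1) = 0.1783, so λ = 0.1783/9.964 = 0.01789 per s.

0.018 per s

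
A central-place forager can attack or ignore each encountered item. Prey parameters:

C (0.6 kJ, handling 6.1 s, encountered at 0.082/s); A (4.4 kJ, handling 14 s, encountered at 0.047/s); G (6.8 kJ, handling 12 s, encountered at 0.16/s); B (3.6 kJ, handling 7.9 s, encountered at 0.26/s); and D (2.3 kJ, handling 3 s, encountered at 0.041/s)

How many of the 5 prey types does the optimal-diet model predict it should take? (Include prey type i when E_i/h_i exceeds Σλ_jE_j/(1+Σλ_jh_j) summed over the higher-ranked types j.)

3

Profitabilities (E/h, kJ/s): D 0.767, G 0.567, B 0.456, A 0.314, C 0.0984. Add prey in this order while the next type's profitability exceeds the intake rate on those already taken.
Rate on top 1: 0.08397. G: 0.567 > 0.08397 → include.
Rate on top 2: 0.3885. B: 0.456 > 0.3885 → include.
Rate on top 3: 0.4156. A: 0.314 < 0.4156 → exclude; stop.
Optimal diet: D, G, B — 3 of 5 types.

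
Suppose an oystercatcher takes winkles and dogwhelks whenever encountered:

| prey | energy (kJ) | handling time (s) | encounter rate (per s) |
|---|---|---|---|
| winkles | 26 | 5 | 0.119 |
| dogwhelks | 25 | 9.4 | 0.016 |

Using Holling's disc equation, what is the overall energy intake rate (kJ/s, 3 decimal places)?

2.002 kJ/s

R = (0.119×26 + 0.016×25) / (1 + 0.119×5 + 0.016×9.4) = 3.494/1.745 = 2.002 kJ/s.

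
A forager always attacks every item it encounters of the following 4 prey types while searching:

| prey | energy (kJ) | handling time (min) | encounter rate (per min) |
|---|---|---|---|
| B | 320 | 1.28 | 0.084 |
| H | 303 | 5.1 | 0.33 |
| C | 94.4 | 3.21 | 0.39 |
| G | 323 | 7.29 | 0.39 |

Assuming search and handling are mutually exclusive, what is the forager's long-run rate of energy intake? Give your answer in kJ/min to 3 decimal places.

Energy encountered per unit search time: 0.084×320 + 0.33×303 + 0.39×94.4 + 0.39×323 = 289.7 kJ/min.
Handling time per unit search time: 0.084×1.28 + 0.33×5.1 + 0.39×3.21 + 0.39×7.29 = 5.886.
Rate = 289.7/(1 + 5.886) = 42.07 kJ/min.

42.067 kJ/min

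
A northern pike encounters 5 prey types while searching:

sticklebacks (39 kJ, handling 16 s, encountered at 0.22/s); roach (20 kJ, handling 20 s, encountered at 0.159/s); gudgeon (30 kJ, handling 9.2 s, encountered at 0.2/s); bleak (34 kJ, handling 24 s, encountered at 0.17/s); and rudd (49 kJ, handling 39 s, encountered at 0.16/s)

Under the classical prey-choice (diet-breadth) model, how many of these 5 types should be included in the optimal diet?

Rank by E/h (kJ/s): gudgeon 3.26, sticklebacks 2.44, bleak 1.42, rudd 1.26, roach 1. Include each in turn until the next type's E/h falls below the running intake rate.
Rate on top 1: 2.113. sticklebacks: 2.44 > 2.113 → include.
Rate on top 2: 2.292. bleak: 1.42 < 2.292 → exclude; stop.
Optimal diet: gudgeon, sticklebacks — 2 of 5 types.

2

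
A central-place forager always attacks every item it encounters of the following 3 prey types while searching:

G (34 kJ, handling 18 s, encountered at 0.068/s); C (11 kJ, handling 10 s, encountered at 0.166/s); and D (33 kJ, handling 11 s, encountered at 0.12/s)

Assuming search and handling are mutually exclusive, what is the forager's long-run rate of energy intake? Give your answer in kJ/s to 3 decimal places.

1.556 kJ/s

Energy encountered per unit search time: 0.068×34 + 0.166×11 + 0.12×33 = 8.098 kJ/s.
Handling time per unit search time: 0.068×18 + 0.166×10 + 0.12×11 = 4.204.
Rate = 8.098/(1 + 4.204) = 1.556 kJ/s.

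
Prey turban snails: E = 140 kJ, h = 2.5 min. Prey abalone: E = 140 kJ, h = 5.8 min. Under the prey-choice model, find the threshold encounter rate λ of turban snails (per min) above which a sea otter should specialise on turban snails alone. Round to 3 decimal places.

Drop abalone once their profitability E₂/h₂ falls below the rate achievable on turban snails alone: E₂/h₂ = λE₁/(1 + λh₁).
Solve for λ: λE₁h₂ = E₂(1 + λh₁) → λ(E₁h₂ − E₂h₁) = E₂ → λ = E₂/(E₁h₂ − E₂h₁).
λ = 140/(140×5.8 − 140×2.5) = 140/462 = 0.303 per min.

0.303 per min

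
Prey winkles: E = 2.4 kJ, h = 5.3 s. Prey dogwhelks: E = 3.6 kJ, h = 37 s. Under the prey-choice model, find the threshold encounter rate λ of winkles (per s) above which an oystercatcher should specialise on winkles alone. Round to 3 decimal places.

0.052 per s

At the threshold, the rate on winkles alone equals the profitability of dogwhelks: λ·2.4/(1 + λ·5.3) = 3.6/37 = 0.0973.
Rearranging, λ(2.4 − 0.0973×5.3) = 0.0973, so λ = 0.0973/1.884 = 0.05164 per s.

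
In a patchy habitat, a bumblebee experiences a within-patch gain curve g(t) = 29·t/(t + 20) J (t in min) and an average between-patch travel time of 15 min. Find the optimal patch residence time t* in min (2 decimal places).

Optimal t* satisfies g'(t*) = g(t*)/(T + t*).
g'(t) = 29·20/(t + 20)². Setting 29·20/(t+20)² = 29t/[(t+20)(15+t)] gives 20(15+t) = t(t+20), so t² = 20×15 = 300.
t* = √300 = 17.32 min.

17.32 min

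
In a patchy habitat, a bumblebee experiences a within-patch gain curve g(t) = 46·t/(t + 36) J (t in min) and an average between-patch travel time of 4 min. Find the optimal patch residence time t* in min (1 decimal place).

By the marginal value theorem, leave when the instantaneous gain rate g'(t) equals the habitat-wide average g(t)/(T + t).
g'(t) = 46·36/(t + 36)². Setting 46·36/(t+36)² = 46t/[(t+36)(4+t)] gives 36(4+t) = t(t+36), so t² = 36×4 = 144.
t* = √144 = 12 min.

12.0 min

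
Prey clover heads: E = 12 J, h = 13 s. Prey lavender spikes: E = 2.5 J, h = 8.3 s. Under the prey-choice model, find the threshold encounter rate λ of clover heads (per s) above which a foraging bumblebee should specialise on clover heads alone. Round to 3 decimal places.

0.037 per s

At the threshold, the rate on clover heads alone equals the profitability of lavender spikes: λ·12/(1 + λ·13) = 2.5/8.3 = 0.3012.
Rearranging, λ(12 − 0.3012×13) = 0.3012, so λ = 0.3012/8.084 = 0.03726 per s.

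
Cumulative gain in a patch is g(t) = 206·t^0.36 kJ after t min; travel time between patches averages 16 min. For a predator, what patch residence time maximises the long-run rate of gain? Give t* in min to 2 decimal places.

By the marginal value theorem, leave when the instantaneous gain rate g'(t) equals the habitat-wide average g(t)/(T + t).
g'(t) = 0.36·206·t^-0.64. Setting 0.36·206·t^-0.64 = 206·t^0.36/(16+t) gives 0.36(16+t) = t, so 0.64·t = 0.36×16.
t* = 0.36×16/0.64 = 9 min.

9.00 min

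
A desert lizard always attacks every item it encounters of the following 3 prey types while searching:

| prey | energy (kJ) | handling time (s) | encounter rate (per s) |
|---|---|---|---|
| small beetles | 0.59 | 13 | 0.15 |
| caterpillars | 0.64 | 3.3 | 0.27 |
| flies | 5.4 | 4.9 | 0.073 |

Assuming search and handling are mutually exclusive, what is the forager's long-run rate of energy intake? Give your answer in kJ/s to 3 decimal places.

R = (0.15×0.59 + 0.27×0.64 + 0.073×5.4) / (1 + 0.15×13 + 0.27×3.3 + 0.073×4.9) = 0.6555/4.199 = 0.1561 kJ/s.

0.156 kJ/s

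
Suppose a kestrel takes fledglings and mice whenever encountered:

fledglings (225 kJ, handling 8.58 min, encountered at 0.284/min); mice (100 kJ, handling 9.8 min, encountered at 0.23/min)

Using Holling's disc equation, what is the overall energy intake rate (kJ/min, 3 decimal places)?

R = (0.284×225 + 0.23×100) / (1 + 0.284×8.58 + 0.23×9.8) = 86.9/5.691 = 15.27 kJ/min.

15.270 kJ/min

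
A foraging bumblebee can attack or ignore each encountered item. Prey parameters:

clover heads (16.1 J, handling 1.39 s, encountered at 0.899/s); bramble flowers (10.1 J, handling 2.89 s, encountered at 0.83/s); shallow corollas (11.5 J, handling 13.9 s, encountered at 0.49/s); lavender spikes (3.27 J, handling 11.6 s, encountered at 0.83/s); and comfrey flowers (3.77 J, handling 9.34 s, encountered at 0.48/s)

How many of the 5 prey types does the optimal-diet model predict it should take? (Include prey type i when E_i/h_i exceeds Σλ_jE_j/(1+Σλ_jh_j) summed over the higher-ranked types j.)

Profitabilities (E/h, J/s): clover heads 11.6, bramble flowers 3.49, shallow corollas 0.827, comfrey flowers 0.404, lavender spikes 0.282. Add prey in this order while the next type's profitability exceeds the intake rate on those already taken.
Rate on top 1: 6.434. bramble flowers: 3.49 < 6.434 → exclude; stop.
Optimal diet: clover heads — 1 of 5 types.

1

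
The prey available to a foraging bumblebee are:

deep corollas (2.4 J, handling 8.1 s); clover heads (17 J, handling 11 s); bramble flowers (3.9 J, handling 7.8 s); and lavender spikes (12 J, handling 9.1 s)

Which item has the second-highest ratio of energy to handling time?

lavender spikes

Profitability E/h (J/s): deep corollas = 2.4/8.1 = 0.296, clover heads = 17/11 = 1.55, bramble flowers = 3.9/7.8 = 0.5, lavender spikes = 12/9.1 = 1.32.
Ranked: clover heads > lavender spikes > bramble flowers > deep corollas.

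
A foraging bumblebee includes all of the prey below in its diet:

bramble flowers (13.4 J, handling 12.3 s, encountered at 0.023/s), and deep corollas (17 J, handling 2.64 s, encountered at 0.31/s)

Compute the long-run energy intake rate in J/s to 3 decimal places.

2.655 J/s

R = (0.023×13.4 + 0.31×17) / (1 + 0.023×12.3 + 0.31×2.64) = 5.578/2.101 = 2.655 J/s.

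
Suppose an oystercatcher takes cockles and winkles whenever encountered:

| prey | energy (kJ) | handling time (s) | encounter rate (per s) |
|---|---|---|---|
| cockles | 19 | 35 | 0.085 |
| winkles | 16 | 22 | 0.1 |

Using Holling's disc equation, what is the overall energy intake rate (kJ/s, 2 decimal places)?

R = (0.085×19 + 0.1×16) / (1 + 0.085×35 + 0.1×22) = 3.215/6.175 = 0.5206 kJ/s.

0.52 kJ/s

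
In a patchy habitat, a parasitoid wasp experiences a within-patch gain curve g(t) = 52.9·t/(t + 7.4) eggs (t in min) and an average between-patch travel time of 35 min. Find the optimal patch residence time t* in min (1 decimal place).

16.1 min

Optimal t* satisfies g'(t*) = g(t*)/(T + t*).
g'(t) = 52.9·7.4/(t + 7.4)². Setting 52.9·7.4/(t+7.4)² = 52.9t/[(t+7.4)(35+t)] gives 7.4(35+t) = t(t+7.4), so t² = 7.4×35 = 259.
t* = √259 = 16.09 min.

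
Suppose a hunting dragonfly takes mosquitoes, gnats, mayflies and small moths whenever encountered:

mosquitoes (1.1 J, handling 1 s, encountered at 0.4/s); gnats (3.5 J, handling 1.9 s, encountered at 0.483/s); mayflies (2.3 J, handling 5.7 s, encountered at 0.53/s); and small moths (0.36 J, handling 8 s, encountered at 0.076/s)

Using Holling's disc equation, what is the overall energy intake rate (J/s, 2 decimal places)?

R = Σλ_iE_i / (1 + Σλ_ih_i)
Numerator: 0.4×1.1 + 0.483×3.5 + 0.53×2.3 + 0.076×0.36 = 3.377
Denominator: 1 + 0.4×1 + 0.483×1.9 + 0.53×5.7 + 0.076×8 = 5.947
R = 3.377/5.947 = 0.5679 J/s

0.57 J/s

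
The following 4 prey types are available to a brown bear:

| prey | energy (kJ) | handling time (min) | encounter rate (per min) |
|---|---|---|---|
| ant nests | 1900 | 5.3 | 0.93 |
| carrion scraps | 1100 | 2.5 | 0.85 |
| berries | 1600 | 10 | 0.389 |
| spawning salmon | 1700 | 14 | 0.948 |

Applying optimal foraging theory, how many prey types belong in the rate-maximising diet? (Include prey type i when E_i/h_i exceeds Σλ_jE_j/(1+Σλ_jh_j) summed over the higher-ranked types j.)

2

E/h in descending order: carrion scraps 440, ant nests 358, berries 160, spawning salmon 121 kJ/min. The optimal diet is the largest prefix of this list for which every included type satisfies E_i/h_i > R on the types above it.
Rate on top 1: 299.2. ant nests: 358 > 299.2 → include.
Rate on top 2: 335.5. berries: 160 < 335.5 → exclude; stop.
Optimal diet: carrion scraps, ant nests — 2 of 4 types.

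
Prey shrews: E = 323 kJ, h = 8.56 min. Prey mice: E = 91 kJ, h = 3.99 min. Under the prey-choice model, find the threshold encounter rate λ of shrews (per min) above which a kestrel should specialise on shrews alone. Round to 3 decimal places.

0.178 per min

The zero-one rule: include mice iff E₂/h₂ > λE₁/(1+λh₁). Equality gives the switch point.
λE₁h₂ = E₂ + λE₂h₁ ⇒ λ = E₂/(E₁h₂ − E₂h₁) = 91/(1289 − 779) = 0.1785 per min.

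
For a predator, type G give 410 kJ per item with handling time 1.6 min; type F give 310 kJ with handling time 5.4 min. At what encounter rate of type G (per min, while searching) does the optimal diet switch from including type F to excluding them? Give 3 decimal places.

At the threshold, the rate on type G alone equals the profitability of type F: λ·410/(1 + λ·1.6) = 310/5.4 = 57.41.
Rearranging, λ(410 − 57.41×1.6) = 57.41, so λ = 57.41/318.1 = 0.1804 per min.

0.180 per min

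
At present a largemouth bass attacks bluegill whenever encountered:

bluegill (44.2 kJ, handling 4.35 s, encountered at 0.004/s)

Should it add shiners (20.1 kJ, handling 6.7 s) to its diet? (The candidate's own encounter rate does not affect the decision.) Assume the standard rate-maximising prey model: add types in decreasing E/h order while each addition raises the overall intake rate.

Yes

Current rate: (0.004×44.2)/(1 + 0.004×4.35) = 0.1738 kJ/s.
Profitability of shiners: 20.1/6.7 = 3 kJ/s.
3 > 0.1738, so adding shiners raises the average — include it.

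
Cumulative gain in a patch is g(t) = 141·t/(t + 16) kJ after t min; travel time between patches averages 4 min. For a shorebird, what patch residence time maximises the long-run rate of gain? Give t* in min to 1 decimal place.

Maximise g(t)/(T+t): set derivative to zero → g'(t)(T+t) = g(t).
g'(t) = 141·16/(t + 16)². Setting 141·16/(t+16)² = 141t/[(t+16)(4+t)] gives 16(4+t) = t(t+16), so t² = 16×4 = 64.
t* = √64 = 8 min.

8.0 min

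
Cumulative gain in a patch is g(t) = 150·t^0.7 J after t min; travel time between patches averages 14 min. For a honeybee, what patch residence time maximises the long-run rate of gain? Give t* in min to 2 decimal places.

Maximise g(t)/(T+t): set derivative to zero → g'(t)(T+t) = g(t).
g'(t) = 0.7·150·t^-0.3. Setting 0.7·150·t^-0.3 = 150·t^0.7/(14+t) gives 0.7(14+t) = t, so 0.30·t = 0.7×14.
t* = 0.7×14/0.30 = 32.67 min.

32.67 min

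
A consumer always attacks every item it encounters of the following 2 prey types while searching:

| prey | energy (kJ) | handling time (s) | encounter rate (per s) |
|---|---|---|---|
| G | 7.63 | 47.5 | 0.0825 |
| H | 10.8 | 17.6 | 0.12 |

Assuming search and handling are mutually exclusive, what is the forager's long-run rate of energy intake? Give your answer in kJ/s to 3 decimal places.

0.274 kJ/s

R = (0.0825×7.63 + 0.12×10.8) / (1 + 0.0825×47.5 + 0.12×17.6) = 1.925/7.031 = 0.2739 kJ/s.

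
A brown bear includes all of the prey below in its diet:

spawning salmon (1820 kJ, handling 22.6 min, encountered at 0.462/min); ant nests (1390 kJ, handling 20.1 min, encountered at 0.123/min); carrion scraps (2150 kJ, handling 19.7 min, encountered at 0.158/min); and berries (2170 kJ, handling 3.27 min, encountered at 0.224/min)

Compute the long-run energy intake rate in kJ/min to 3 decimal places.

103.476 kJ/min

R = (0.462×1820 + 0.123×1390 + 0.158×2150 + 0.224×2170) / (1 + 0.462×22.6 + 0.123×20.1 + 0.158×19.7 + 0.224×3.27) = 1838/17.76 = 103.5 kJ/min.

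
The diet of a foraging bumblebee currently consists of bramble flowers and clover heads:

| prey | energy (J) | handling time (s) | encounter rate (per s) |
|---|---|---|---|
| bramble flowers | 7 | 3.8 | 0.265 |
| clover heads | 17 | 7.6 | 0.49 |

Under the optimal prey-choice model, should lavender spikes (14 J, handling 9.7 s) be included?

On bramble flowers and clover heads alone, R = ΣλE/(1+Σλh) = 10.19/5.731 = 1.777 J/s.
lavender spikes: E/h = 14/9.7 = 1.443 J/s.
Since 1.443 < R, time spent handling lavender spikes is better spent searching.

No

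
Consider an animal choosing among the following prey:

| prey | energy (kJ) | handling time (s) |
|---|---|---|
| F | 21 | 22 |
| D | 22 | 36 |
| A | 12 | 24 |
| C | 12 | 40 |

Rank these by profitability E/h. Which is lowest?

C

Profitability E/h (kJ/s): F = 21/22 = 0.955, D = 22/36 = 0.611, A = 12/24 = 0.5, C = 12/40 = 0.3.
Ranked: F > D > A > C.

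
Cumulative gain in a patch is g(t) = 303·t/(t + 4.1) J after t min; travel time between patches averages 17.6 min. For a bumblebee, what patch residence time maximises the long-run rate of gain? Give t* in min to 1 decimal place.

8.5 min

By the marginal value theorem, leave when the instantaneous gain rate g'(t) equals the habitat-wide average g(t)/(T + t).
g'(t) = 303·4.1/(t + 4.1)². Setting 303·4.1/(t+4.1)² = 303t/[(t+4.1)(17.6+t)] gives 4.1(17.6+t) = t(t+4.1), so t² = 4.1×17.6 = 72.16.
t* = √72.16 = 8.495 min.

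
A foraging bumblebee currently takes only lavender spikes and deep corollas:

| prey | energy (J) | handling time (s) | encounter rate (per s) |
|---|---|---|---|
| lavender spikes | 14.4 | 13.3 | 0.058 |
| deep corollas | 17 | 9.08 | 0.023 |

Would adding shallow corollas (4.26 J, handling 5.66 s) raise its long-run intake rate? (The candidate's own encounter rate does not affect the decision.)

On lavender spikes and deep corollas alone, R = ΣλE/(1+Σλh) = 1.226/1.98 = 0.6192 J/s.
Profitability of shallow corollas: 4.26/5.66 = 0.7527 J/s.
Since 0.7527 > R, including shallow corollas increases the long-run rate.

Yes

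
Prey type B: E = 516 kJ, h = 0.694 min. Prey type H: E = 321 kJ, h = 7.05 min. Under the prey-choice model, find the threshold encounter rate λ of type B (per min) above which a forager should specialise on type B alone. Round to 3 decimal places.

Drop type H once their profitability E₂/h₂ falls below the rate achievable on type B alone: E₂/h₂ = λE₁/(1 + λh₁).
Solve for λ: λE₁h₂ = E₂(1 + λh₁) → λ(E₁h₂ − E₂h₁) = E₂ → λ = E₂/(E₁h₂ − E₂h₁).
λ = 321/(516×7.05 − 321×0.694) = 321/3415 = 0.094 per min.

0.094 per min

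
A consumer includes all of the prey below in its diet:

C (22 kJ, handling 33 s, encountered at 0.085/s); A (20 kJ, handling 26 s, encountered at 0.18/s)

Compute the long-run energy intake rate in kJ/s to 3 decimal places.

0.645 kJ/s

R = Σλ_iE_i / (1 + Σλ_ih_i)
Numerator: 0.085×22 + 0.18×20 = 5.47
Denominator: 1 + 0.085×33 + 0.18×26 = 8.485
R = 5.47/8.485 = 0.6447 kJ/s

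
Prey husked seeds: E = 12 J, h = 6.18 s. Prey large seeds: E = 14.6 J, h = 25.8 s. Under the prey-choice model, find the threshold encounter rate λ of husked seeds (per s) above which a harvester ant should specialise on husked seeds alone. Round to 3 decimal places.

The zero-one rule: include large seeds iff E₂/h₂ > λE₁/(1+λh₁). Equality gives the switch point.
λE₁h₂ = E₂ + λE₂h₁ ⇒ λ = E₂/(E₁h₂ − E₂h₁) = 14.6/(309.6 − 90.23) = 0.06655 per s.

0.067 per s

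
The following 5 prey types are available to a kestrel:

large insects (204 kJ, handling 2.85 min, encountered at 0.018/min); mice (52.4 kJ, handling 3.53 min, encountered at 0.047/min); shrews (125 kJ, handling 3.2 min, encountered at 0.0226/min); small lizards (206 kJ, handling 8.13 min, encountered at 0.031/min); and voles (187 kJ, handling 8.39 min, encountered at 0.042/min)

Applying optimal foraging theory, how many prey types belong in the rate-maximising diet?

Rank by E/h (kJ/min): large insects 71.6, shrews 39.1, small lizards 25.3, voles 22.3, mice 14.8. Include each in turn until the next type's E/h falls below the running intake rate.
Rate on top 1: 3.493. shrews: 39.1 > 3.493 → include.
Rate on top 2: 5.782. small lizards: 25.3 > 5.782 → include.
Rate on top 3: 9.365. voles: 22.3 > 9.365 → include.
Rate on top 4: 12. mice: 14.8 > 12 → include.
Optimal diet: large insects, shrews, small lizards, voles, mice — 5 of 5 types.

5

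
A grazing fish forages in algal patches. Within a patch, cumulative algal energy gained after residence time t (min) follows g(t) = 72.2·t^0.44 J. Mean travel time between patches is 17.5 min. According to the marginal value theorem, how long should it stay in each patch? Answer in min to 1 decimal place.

13.7 min

By the marginal value theorem, leave when the instantaneous gain rate g'(t) equals the habitat-wide average g(t)/(T + t).
g'(t) = 0.44·72.2·t^-0.56. Setting 0.44·72.2·t^-0.56 = 72.2·t^0.44/(17.5+t) gives 0.44(17.5+t) = t, so 0.56·t = 0.44×17.5.
t* = 0.44×17.5/0.56 = 13.75 min.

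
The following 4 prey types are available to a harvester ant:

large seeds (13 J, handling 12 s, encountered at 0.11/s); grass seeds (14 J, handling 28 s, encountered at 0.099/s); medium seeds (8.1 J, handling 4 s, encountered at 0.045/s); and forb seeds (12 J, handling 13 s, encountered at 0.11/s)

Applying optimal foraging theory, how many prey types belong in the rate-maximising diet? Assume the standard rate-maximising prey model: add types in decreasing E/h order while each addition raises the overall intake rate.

3

Rank by E/h (J/s): medium seeds 2.02, large seeds 1.08, forb seeds 0.923, grass seeds 0.5. Include each in turn until the next type's E/h falls below the running intake rate.
Rate on top 1: 0.3089. large seeds: 1.08 > 0.3089 → include.
Rate on top 2: 0.7178. forb seeds: 0.923 > 0.7178 → include.
Rate on top 3: 0.7925. grass seeds: 0.5 < 0.7925 → exclude; stop.
Optimal diet: medium seeds, large seeds, forb seeds — 3 of 4 types.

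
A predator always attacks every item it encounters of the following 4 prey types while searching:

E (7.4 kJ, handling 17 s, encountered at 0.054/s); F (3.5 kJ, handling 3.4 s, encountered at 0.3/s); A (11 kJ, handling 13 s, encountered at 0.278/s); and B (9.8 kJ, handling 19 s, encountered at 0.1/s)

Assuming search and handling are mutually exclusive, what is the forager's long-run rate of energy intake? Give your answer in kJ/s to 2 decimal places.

0.65 kJ/s

Energy encountered per unit search time: 0.054×7.4 + 0.3×3.5 + 0.278×11 + 0.1×9.8 = 5.488 kJ/s.
Handling time per unit search time: 0.054×17 + 0.3×3.4 + 0.278×13 + 0.1×19 = 7.452.
Rate = 5.488/(1 + 7.452) = 0.6493 kJ/s.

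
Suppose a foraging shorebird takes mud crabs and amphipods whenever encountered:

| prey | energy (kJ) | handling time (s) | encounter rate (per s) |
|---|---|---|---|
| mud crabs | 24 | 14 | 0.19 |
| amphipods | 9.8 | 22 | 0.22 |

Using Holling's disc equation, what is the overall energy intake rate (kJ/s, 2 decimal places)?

0.79 kJ/s

R = Σλ_iE_i / (1 + Σλ_ih_i)
Numerator: 0.19×24 + 0.22×9.8 = 6.716
Denominator: 1 + 0.19×14 + 0.22×22 = 8.5
R = 6.716/8.5 = 0.7901 kJ/s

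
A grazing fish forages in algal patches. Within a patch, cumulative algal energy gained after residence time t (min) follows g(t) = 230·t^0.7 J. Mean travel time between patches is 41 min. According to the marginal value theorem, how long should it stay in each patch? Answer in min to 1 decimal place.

95.7 min

By the marginal value theorem, leave when the instantaneous gain rate g'(t) equals the habitat-wide average g(t)/(T + t).
g'(t) = 0.7·230·t^-0.3. Setting 0.7·230·t^-0.3 = 230·t^0.7/(41+t) gives 0.7(41+t) = t, so 0.30·t = 0.7×41.
t* = 0.7×41/0.30 = 95.67 min.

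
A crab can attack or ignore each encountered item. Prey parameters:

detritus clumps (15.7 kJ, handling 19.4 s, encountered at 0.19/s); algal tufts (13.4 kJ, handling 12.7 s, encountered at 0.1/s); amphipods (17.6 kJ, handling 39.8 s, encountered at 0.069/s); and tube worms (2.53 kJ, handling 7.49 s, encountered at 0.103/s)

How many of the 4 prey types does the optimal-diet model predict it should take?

Rank by E/h (kJ/s): algal tufts 1.06, detritus clumps 0.809, amphipods 0.442, tube worms 0.338. Include each in turn until the next type's E/h falls below the running intake rate.
Rate on top 1: 0.5903. detritus clumps: 0.809 > 0.5903 → include.
Rate on top 2: 0.7258. amphipods: 0.442 < 0.7258 → exclude; stop.
Optimal diet: algal tufts, detritus clumps — 2 of 4 types.

2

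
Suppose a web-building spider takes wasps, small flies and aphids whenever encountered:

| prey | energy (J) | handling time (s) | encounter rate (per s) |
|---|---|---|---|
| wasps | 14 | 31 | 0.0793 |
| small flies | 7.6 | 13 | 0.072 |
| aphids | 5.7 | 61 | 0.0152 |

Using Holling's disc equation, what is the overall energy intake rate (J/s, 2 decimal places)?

R = Σλ_iE_i / (1 + Σλ_ih_i)
Numerator: 0.0793×14 + 0.072×7.6 + 0.0152×5.7 = 1.744
Denominator: 1 + 0.0793×31 + 0.072×13 + 0.0152×61 = 5.322
R = 1.744/5.322 = 0.3277 J/s

0.33 J/s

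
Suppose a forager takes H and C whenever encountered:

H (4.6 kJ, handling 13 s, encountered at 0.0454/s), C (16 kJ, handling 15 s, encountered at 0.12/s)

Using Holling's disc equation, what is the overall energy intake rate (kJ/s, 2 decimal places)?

0.63 kJ/s

R = Σλ_iE_i / (1 + Σλ_ih_i)
Numerator: 0.0454×4.6 + 0.12×16 = 2.129
Denominator: 1 + 0.0454×13 + 0.12×15 = 3.39
R = 2.129/3.39 = 0.6279 kJ/s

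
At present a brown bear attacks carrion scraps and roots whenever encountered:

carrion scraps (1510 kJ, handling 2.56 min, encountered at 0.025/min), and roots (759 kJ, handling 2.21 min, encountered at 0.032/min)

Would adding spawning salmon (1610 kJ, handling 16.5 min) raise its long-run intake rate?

Current rate: (0.025×1510 + 0.032×759)/(1 + 0.025×2.56 + 0.032×2.21) = 54.67 kJ/min.
spawning salmon: E/h = 1610/16.5 = 97.58 kJ/min.
Since 97.58 > R, including spawning salmon increases the long-run rate.

Yes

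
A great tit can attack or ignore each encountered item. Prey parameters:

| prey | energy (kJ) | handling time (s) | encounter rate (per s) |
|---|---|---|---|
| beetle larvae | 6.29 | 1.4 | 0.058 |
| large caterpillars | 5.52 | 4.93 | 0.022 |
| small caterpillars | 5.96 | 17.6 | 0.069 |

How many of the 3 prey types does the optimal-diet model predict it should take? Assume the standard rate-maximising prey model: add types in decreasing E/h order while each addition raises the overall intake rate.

E/h in descending order: beetle larvae 4.49, large caterpillars 1.12, small caterpillars 0.339 kJ/s. The optimal diet is the largest prefix of this list for which every included type satisfies E_i/h_i > R on the types above it.
Rate on top 1: 0.3374. large caterpillars: 1.12 > 0.3374 → include.
Rate on top 2: 0.4087. small caterpillars: 0.339 < 0.4087 → exclude; stop.
Optimal diet: beetle larvae, large caterpillars — 2 of 3 types.

2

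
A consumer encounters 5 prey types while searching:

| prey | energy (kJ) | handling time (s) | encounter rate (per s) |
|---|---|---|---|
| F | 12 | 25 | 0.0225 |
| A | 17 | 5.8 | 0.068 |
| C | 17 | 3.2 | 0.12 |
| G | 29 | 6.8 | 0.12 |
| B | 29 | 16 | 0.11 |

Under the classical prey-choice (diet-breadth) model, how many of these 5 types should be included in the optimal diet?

Profitabilities (E/h, kJ/s): C 5.31, G 4.26, A 2.93, B 1.81, F 0.48. Add prey in this order while the next type's profitability exceeds the intake rate on those already taken.
Rate on top 1: 1.474. G: 4.26 > 1.474 → include.
Rate on top 2: 2.509. A: 2.93 > 2.509 → include.
Rate on top 3: 2.573. B: 1.81 < 2.573 → exclude; stop.
Optimal diet: C, G, A — 3 of 5 types.

3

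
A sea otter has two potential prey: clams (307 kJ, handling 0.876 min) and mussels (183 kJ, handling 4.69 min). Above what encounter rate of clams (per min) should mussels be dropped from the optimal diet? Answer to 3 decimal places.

0.143 per min

The zero-one rule: include mussels iff E₂/h₂ > λE₁/(1+λh₁). Equality gives the switch point.
λE₁h₂ = E₂ + λE₂h₁ ⇒ λ = E₂/(E₁h₂ − E₂h₁) = 183/(1440 − 160.3) = 0.143 per min.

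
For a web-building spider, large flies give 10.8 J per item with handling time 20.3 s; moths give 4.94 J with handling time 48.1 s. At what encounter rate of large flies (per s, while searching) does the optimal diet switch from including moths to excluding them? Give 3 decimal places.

0.012 per s

The zero-one rule: include moths iff E₂/h₂ > λE₁/(1+λh₁). Equality gives the switch point.
λE₁h₂ = E₂ + λE₂h₁ ⇒ λ = E₂/(E₁h₂ − E₂h₁) = 4.94/(519.5 − 100.3) = 0.01178 per s.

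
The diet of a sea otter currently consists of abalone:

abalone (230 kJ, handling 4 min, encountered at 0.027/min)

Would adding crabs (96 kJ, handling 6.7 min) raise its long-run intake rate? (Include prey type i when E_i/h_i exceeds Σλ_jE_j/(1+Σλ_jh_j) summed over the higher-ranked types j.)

Yes

On abalone alone, R = ΣλE/(1+Σλh) = 6.21/1.108 = 5.605 kJ/min.
crabs: E/h = 96/6.7 = 14.33 kJ/min.
Since 14.33 > R, including crabs increases the long-run rate.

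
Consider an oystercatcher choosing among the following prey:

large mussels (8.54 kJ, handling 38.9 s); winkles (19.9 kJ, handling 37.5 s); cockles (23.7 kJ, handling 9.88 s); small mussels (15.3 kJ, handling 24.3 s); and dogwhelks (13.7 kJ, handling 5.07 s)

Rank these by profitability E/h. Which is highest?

In descending order of E/h:
dogwhelks: 13.7/5.07 = 2.7 kJ/s
cockles: 23.7/9.88 = 2.4 kJ/s
small mussels: 15.3/24.3 = 0.63 kJ/s
winkles: 19.9/37.5 = 0.531 kJ/s
large mussels: 8.54/38.9 = 0.22 kJ/s

dogwhelks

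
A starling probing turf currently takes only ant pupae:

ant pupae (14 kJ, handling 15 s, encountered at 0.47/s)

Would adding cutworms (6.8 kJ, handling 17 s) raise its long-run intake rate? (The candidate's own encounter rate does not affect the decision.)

No

Current rate: (0.47×14)/(1 + 0.47×15) = 0.8174 kJ/s.
cutworms: E/h = 6.8/17 = 0.4 kJ/s.
Since 0.4 < R, time spent handling cutworms is better spent searching.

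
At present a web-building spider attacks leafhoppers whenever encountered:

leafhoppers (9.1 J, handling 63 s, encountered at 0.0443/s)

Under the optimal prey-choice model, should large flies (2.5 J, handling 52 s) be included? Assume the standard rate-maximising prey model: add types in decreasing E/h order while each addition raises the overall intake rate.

On leafhoppers alone, R = ΣλE/(1+Σλh) = 0.4031/3.791 = 0.1063 J/s.
large flies: E/h = 2.5/52 = 0.04808 J/s.
0.04808 < 0.1063, so adding large flies would lower the average — exclude it.

No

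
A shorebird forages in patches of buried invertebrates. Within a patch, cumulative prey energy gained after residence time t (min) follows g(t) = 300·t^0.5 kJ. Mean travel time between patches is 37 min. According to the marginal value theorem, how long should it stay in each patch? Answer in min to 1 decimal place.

By the marginal value theorem, leave when the instantaneous gain rate g'(t) equals the habitat-wide average g(t)/(T + t).
g'(t) = 0.5·300·t^-0.5. Setting 0.5·300·t^-0.5 = 300·t^0.5/(37+t) gives 0.5(37+t) = t, so 0.50·t = 0.5×37.
t* = 0.5×37/0.50 = 37 min.

37.0 min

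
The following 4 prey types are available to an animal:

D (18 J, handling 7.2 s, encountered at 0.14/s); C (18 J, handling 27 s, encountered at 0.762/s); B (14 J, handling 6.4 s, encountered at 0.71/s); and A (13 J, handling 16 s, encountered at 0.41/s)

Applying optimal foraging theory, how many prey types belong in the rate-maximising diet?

2

Rank by E/h (J/s): D 2.5, B 2.19, A 0.812, C 0.667. Include each in turn until the next type's E/h falls below the running intake rate.
Rate on top 1: 1.255. B: 2.19 > 1.255 → include.
Rate on top 2: 1.902. A: 0.812 < 1.902 → exclude; stop.
Optimal diet: D, B — 2 of 4 types.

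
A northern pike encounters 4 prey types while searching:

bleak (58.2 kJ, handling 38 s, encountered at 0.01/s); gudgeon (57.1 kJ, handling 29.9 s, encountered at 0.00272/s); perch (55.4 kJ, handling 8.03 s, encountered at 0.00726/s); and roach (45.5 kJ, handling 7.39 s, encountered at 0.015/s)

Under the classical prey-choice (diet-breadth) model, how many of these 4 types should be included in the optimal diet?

4

Profitabilities (E/h, kJ/s): perch 6.9, roach 6.16, gudgeon 1.91, bleak 1.53. Add prey in this order while the next type's profitability exceeds the intake rate on those already taken.
Rate on top 1: 0.38. roach: 6.16 > 0.38 → include.
Rate on top 2: 0.9278. gudgeon: 1.91 > 0.9278 → include.
Rate on top 3: 0.9916. bleak: 1.53 > 0.9916 → include.
Optimal diet: perch, roach, gudgeon, bleak — 4 of 4 types.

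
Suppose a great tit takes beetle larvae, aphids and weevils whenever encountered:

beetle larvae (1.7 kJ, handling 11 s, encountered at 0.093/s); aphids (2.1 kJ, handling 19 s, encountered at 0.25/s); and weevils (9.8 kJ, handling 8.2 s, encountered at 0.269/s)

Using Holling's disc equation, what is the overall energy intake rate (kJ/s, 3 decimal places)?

Energy encountered per unit search time: 0.093×1.7 + 0.25×2.1 + 0.269×9.8 = 3.319 kJ/s.
Handling time per unit search time: 0.093×11 + 0.25×19 + 0.269×8.2 = 7.979.
Rate = 3.319/(1 + 7.979) = 0.3697 kJ/s.

0.370 kJ/s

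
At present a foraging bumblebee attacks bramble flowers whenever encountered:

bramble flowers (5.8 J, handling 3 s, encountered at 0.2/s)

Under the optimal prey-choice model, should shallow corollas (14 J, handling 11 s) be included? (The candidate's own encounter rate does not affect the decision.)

Yes

On bramble flowers alone, R = ΣλE/(1+Σλh) = 1.16/1.6 = 0.725 J/s.
Profitability of shallow corollas: 14/11 = 1.273 J/s.
1.273 > 0.725, so adding shallow corollas raises the average — include it.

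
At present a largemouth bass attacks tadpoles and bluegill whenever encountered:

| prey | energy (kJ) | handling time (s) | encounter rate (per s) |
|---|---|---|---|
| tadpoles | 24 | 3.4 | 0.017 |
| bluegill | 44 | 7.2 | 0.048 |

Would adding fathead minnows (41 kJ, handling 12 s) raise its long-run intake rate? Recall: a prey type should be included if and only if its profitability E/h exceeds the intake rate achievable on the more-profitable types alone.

Yes

On tadpoles and bluegill alone, R = ΣλE/(1+Σλh) = 2.52/1.403 = 1.796 kJ/s.
fathead minnows: E/h = 41/12 = 3.417 kJ/s.
Since 3.417 > R, including fathead minnows increases the long-run rate.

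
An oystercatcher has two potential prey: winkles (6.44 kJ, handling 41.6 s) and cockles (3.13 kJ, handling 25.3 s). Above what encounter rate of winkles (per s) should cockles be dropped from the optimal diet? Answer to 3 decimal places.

0.096 per s

Drop cockles once their profitability E₂/h₂ falls below the rate achievable on winkles alone: E₂/h₂ = λE₁/(1 + λh₁).
Solve for λ: λE₁h₂ = E₂(1 + λh₁) → λ(E₁h₂ − E₂h₁) = E₂ → λ = E₂/(E₁h₂ − E₂h₁).
λ = 3.13/(6.44×25.3 − 3.13×41.6) = 3.13/32.72 = 0.09565 per s.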